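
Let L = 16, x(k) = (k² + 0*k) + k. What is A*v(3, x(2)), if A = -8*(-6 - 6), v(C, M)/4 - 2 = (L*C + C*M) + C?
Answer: 27264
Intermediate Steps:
x(k) = k + k² (x(k) = (k² + 0) + k = k² + k = k + k²)
v(C, M) = 8 + 68*C + 4*C*M (v(C, M) = 8 + 4*((16*C + C*M) + C) = 8 + 4*(17*C + C*M) = 8 + (68*C + 4*C*M) = 8 + 68*C + 4*C*M)
A = 96 (A = -8*(-12) = 96)
A*v(3, x(2)) = 96*(8 + 68*3 + 4*3*(2*(1 + 2))) = 96*(8 + 204 + 4*3*(2*3)) = 96*(8 + 204 + 4*3*6) = 96*(8 + 204 + 72) = 96*284 = 27264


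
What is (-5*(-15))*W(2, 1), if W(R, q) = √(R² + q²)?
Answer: 75*√5 ≈ 167.71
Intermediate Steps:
(-5*(-15))*W(2, 1) = (-5*(-15))*√(2² + 1²) = 75*√(4 + 1) = 75*√5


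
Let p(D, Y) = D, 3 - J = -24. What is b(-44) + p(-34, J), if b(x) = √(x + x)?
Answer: -34 + 2*I*√22 ≈ -34.0 + 9.3808*I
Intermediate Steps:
b(x) = √2*√x (b(x) = √(2*x) = √2*√x)
J = 27 (J = 3 - 1*(-24) = 3 + 24 = 27)
b(-44) + p(-34, J) = √2*√(-44) - 34 = √2*(2*I*√11) - 34 = 2*I*√22 - 34 = -34 + 2*I*√22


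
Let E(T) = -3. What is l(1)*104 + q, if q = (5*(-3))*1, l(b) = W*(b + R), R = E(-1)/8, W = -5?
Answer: -340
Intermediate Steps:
R = -3/8 ≈ -0.37500
l(b) = 15/8 - 5*b (l(b) = -5*(b - 3/8) = -5*(-3/8 + b) = 15/8 - 5*b)
q = -15 (q = -15*1 = -15)
l(1)*104 + q = (15/8 - 5*1)*104 - 15 = (15/8 - 5)*104 - 15 = -25/8*104 - 15 = -325 - 15 = -340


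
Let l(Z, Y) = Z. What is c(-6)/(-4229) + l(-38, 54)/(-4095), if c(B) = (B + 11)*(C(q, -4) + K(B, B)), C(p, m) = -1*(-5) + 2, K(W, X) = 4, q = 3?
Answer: -64523/17317755 ≈ -0.0037258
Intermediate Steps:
C(p, m) = 7 (C(p, m) = 5 + 2 = 7)
c(B) = 121 + 11*B (c(B) = (B + 11)*(7 + 4) = (11 + B)*11 = 121 + 11*B)
c(-6)/(-4229) + l(-38, 54)/(-4095) = (121 + 11*(-6))/(-4229) - 38/(-4095) = (121 - 66)*(-1/4229) - 38*(-1/4095) = 55*(-1/4229) + 38/4095 = -55/4229 + 38/4095 = -64523/17317755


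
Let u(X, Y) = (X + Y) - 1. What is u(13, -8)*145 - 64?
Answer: 516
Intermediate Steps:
u(X, Y) = -1 + X + Y
u(13, -8)*145 - 64 = (-1 + 13 - 8)*145 - 64 = 4*145 - 64 = 580 - 64 = 516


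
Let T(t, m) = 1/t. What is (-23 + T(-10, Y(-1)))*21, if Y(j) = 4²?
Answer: -4851/10 ≈ -485.10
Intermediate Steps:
Y(j) = 16
(-23 + T(-10, Y(-1)))*21 = (-23 + 1/(-10))*21 = (-23 - ⅒)*21 = -231/10*21 = -4851/10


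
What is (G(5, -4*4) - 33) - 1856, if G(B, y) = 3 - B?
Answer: -1891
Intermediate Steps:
(G(5, -4*4) - 33) - 1856 = ((3 - 1*5) - 33) - 1856 = ((3 - 5) - 33) - 1856 = (-2 - 33) - 1856 = -35 - 1856 = -1891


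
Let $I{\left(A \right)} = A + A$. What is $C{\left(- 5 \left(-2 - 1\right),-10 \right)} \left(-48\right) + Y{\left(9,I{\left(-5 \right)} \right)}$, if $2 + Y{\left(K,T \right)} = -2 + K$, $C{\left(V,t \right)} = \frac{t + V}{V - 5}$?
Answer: $-19$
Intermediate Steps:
$I{\left(A \right)} = 2 A$
$C{\left(V,t \right)} = \frac{V + t}{-5 + V}$
$Y{\left(K,T \right)} = -4 + K$ ($Y{\left(K,T \right)} = -2 + \left(-2 + K\right) = -4 + K$)
$C{\left(- 5 \left(-2 - 1\right),-10 \right)} \left(-48\right) + Y{\left(9,I{\left(-5 \right)} \right)} = \frac{- 5 \left(-2 - 1\right) - 10}{-5 - 5 \left(-2 - 1\right)} \left(-48\right) + \left(-4 + 9\right) = \frac{\left(-5\right) \left(-3\right) - 10}{-5 - -15} \left(-48\right) + 5 = \frac{15 - 10}{-5 + 15} \left(-48\right) + 5 = \frac{1}{10} \cdot 5 \left(-48\right) + 5 = \frac{1}{2} \left(-48\right) + 5 = -24 + 5 = -19$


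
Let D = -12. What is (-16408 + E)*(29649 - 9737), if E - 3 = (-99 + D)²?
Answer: -81320608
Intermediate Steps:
E = 12324 (E = 3 + (-99 - 12)² = 3 + (-111)² = 3 + 12321 = 12324)
(-16408 + E)*(29649 - 9737) = (-16408 + 12324)*(29649 - 9737) = -4084*19912 = -81320608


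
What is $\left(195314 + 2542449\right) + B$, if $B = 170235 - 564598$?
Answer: $2343400$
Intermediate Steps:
$B = -394363$ ($B = 170235 - 564598 = -394363$)
$\left(195314 + 2542449\right) + B = \left(195314 + 2542449\right) - 394363 = 2737763 - 394363 = 2343400$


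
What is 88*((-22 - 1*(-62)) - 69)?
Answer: -2552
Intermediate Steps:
88*((-22 - 1*(-62)) - 69) = 88*((-22 + 62) - 69) = 88*(40 - 69) = 88*(-29) = -2552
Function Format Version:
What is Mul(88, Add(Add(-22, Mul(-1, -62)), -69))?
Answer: -2552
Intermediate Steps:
Mul(88, Add(Add(-22, Mul(-1, -62)), -69)) = Mul(88, Add(Add(-22, 62), -69)) = Mul(88, Add(40, -69)) = Mul(88, -29) = -2552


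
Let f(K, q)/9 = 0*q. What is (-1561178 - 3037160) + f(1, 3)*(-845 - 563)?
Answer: -4598338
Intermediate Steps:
f(K, q) = 0 (f(K, q) = 9*(0*q) = 9*0 = 0)
(-1561178 - 3037160) + f(1, 3)*(-845 - 563) = (-1561178 - 3037160) + 0*(-845 - 563) = -4598338 + 0*(-1408) = -4598338 + 0 = -4598338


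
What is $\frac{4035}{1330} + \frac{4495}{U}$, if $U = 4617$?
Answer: $\frac{259031}{64638} \approx 4.0074$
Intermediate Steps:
$\frac{4035}{1330} + \frac{4495}{U} = \frac{4035}{1330} + \frac{4495}{4617} = 4035 \cdot \frac{1}{1330} + 4495 \cdot \frac{1}{4617} = \frac{807}{266} + \frac{4495}{4617} = \frac{259031}{64638}$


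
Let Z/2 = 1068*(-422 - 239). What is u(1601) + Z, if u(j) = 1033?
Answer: -1410863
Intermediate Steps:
Z = -1411896 (Z = 2*(1068*(-422 - 239)) = 2*(1068*(-661)) = 2*(-705948) = -1411896)
u(1601) + Z = 1033 - 1411896 = -1410863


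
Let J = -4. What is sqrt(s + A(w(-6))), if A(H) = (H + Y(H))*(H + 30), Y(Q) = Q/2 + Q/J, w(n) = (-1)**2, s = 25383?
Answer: sqrt(101687)/2 ≈ 159.44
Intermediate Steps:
w(n) = 1
Y(Q) = Q/4 (Y(Q) = Q/2 + Q/(-4) = Q*(1/2) + Q*(-1/4) = Q/2 - Q/4 = Q/4)
A(H) = 5*H*(30 + H)/4 (A(H) = (H + H/4)*(H + 30) = (5*H/4)*(30 + H) = 5*H*(30 + H)/4)
sqrt(s + A(w(-6))) = sqrt(25383 + (5/4)*1*(30 + 1)) = sqrt(25383 + (5/4)*1*31) = sqrt(25383 + 155/4) = sqrt(101687/4) = sqrt(101687)/2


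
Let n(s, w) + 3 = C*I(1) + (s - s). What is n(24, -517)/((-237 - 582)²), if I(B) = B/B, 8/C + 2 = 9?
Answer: -1/361179 ≈ -2.7687e-6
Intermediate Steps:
C = 8/7 (C = 8/(-2 + 9) = 8/7 ≈ 1.1429)
I(B) = 1
n(s, w) = -13/7 (n(s, w) = -3 + ((8/7)*1 + (s - s)) = -3 + (8/7 + 0) = -3 + 8/7 = -13/7)
n(24, -517)/((-237 - 582)²) = -13/(7*(-237 - 582)²) = -13/(7*((-819)²)) = -13/7/670761 = -13/7*1/670761 = -1/361179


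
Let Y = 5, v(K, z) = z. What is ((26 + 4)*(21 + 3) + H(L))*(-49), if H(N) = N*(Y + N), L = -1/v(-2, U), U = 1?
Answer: -35084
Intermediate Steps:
L = -1 (L = -1/1 = -1*1 = -1)
H(N) = N*(5 + N)
((26 + 4)*(21 + 3) + H(L))*(-49) = ((26 + 4)*(21 + 3) - (5 - 1))*(-49) = (30*24 - 1*4)*(-49) = (720 - 4)*(-49) = 716*(-49) = -35084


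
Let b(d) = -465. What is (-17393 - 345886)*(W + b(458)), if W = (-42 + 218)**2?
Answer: -11084005569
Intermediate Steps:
W = 30976 (W = 176**2 = 30976)
(-17393 - 345886)*(W + b(458)) = (-17393 - 345886)*(30976 - 465) = -363279*30511 = -11084005569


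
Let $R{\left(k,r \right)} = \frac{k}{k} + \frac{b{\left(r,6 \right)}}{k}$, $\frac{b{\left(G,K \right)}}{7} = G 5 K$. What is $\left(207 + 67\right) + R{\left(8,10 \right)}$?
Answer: $\frac{1075}{2} \approx 537.5$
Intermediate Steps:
$b{\left(G,K \right)} = 35 G K$ ($b{\left(G,K \right)} = 7 G 5 K = 7 \cdot 5 G K = 35 G K$)
$R{\left(k,r \right)} = 1 + \frac{210 r}{k}$ ($R{\left(k,r \right)} = \frac{k}{k} + \frac{35 r 6}{k} = 1 + \frac{210 r}{k}$)
$\left(207 + 67\right) + R{\left(8,10 \right)} = \left(207 + 67\right) + \frac{8 + 210 \cdot 10}{8} = 274 + \frac{8 + 2100}{8} = 274 + \frac{1}{8} \cdot 2108 = 274 + \frac{527}{2} = \frac{1075}{2}$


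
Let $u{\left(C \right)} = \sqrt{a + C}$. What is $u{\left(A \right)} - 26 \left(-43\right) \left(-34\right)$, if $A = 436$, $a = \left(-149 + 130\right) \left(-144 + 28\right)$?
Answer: $-38012 + 4 \sqrt{165} \approx -37961.0$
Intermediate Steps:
$a = 2204$ ($a = \left(-19\right) \left(-116\right) = 2204$)
$u{\left(C \right)} = \sqrt{2204 + C}$
$u{\left(A \right)} - 26 \left(-43\right) \left(-34\right) = \sqrt{2204 + 436} - 26 \left(-43\right) \left(-34\right) = \sqrt{2640} - \left(-1118\right) \left(-34\right) = 4 \sqrt{165} - 38012 = -38012 + 4 \sqrt{165}$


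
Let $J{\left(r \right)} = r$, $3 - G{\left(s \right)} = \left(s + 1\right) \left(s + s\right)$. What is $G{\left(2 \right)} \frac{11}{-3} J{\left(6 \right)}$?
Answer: $198$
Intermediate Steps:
$G{\left(s \right)} = 3 - 2 s \left(1 + s\right)$ ($G{\left(s \right)} = 3 - \left(s + 1\right) \left(s + s\right) = 3 - \left(1 + s\right) 2 s = 3 - 2 s \left(1 + s\right)$)
$G{\left(2 \right)} \frac{11}{-3} J{\left(6 \right)} = \left(3 - 4 - 2 \cdot 2^{2}\right) \frac{11}{-3} \cdot 6 = \left(3 - 4 - 8\right) 11 \left(- \frac{1}{3}\right) 6 = \left(3 - 4 - 8\right) \left(- \frac{11}{3}\right) 6 = \left(-9\right) \left(- \frac{11}{3}\right) 6 = 33 \cdot 6 = 198$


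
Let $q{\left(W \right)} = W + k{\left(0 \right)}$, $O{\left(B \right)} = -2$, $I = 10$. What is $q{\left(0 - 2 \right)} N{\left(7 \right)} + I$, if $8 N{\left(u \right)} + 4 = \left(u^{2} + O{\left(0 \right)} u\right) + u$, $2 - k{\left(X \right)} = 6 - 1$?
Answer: $- \frac{55}{4} \approx -13.75$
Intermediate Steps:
$k{\left(X \right)} = -3$ ($k{\left(X \right)} = 2 - \left(6 - 1\right) = 2 - 5 = -3$)
$q{\left(W \right)} = -3 + W$ ($q{\left(W \right)} = W - 3 = -3 + W$)
$N{\left(u \right)} = - \frac{1}{2} - \frac{u}{8} + \frac{u^{2}}{8}$ ($N{\left(u \right)} = - \frac{1}{2} + \frac{\left(u^{2} - 2 u\right) + u}{8} = - \frac{1}{2} + \frac{u^{2} - u}{8} = - \frac{1}{2} + \left(- \frac{u}{8} + \frac{u^{2}}{8}\right) = - \frac{1}{2} - \frac{u}{8} + \frac{u^{2}}{8}$)
$q{\left(0 - 2 \right)} N{\left(7 \right)} + I = \left(-3 + \left(0 - 2\right)\right) \left(- \frac{1}{2} - \frac{7}{8} + \frac{7^{2}}{8}\right) + 10 = \left(-3 + \left(0 - 2\right)\right) \left(- \frac{1}{2} - \frac{7}{8} + \frac{1}{8} \cdot 49\right) + 10 = \left(-3 - 2\right) \left(- \frac{1}{2} - \frac{7}{8} + \frac{49}{8}\right) + 10 = \left(-5\right) \frac{19}{4} + 10 = - \frac{95}{4} + 10 = - \frac{55}{4}$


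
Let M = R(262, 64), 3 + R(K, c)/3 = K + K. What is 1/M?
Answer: 1/1563 ≈ 0.00063980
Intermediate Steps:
R(K, c) = -9 + 6*K (R(K, c) = -9 + 3*(K + K) = -9 + 3*(2*K) = -9 + 6*K)
M = 1563 (M = -9 + 6*262 = -9 + 1572 = 1563)
1/M = 1/1563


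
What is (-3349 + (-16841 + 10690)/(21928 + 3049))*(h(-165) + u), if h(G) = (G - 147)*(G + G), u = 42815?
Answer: -12194679926100/24977 ≈ -4.8824e+8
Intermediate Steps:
h(G) = 2*G*(-147 + G) (h(G) = (-147 + G)*(2*G) = 2*G*(-147 + G))
(-3349 + (-16841 + 10690)/(21928 + 3049))*(h(-165) + u) = (-3349 + (-16841 + 10690)/(21928 + 3049))*(2*(-165)*(-147 - 165) + 42815) = (-3349 - 6151/24977)*(2*(-165)*(-312) + 42815) = (-3349 - 6151*1/24977)*(102960 + 42815) = (-3349 - 6151/24977)*145775 = -83654124/24977*145775 = -12194679926100/24977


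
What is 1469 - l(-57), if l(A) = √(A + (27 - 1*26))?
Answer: 1469 - 2*I*√14 ≈ 1469.0 - 7.4833*I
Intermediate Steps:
l(A) = √(1 + A) (l(A) = √(A + (27 - 26)) = √(A + 1) = √(1 + A))
1469 - l(-57) = 1469 - √(1 - 57) = 1469 - √(-56) = 1469 - 2*I*√14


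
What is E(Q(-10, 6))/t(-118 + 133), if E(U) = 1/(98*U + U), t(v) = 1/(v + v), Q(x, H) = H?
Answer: 5/99 ≈ 0.050505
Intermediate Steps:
t(v) = 1/(2*v)
E(U) = 1/(99*U)
E(Q(-10, 6))/t(-118 + 133) = ((1/99)/6)/((1/(2*(-118 + 133)))) = ((1/99)*(⅙))/(((½)/15)) = 1/(594*(((½)*(1/15)))) = 1/(594*(1/30)) = (1/594)*30 = 5/99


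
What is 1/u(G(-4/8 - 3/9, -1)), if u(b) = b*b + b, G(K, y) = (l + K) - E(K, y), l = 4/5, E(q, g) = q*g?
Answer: -225/26 ≈ -8.6538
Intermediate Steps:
E(q, g) = g*q
l = ⅘ (l = 4*(⅕) = ⅘ ≈ 0.80000)
G(K, y) = ⅘ + K - K*y (G(K, y) = (⅘ + K) - y*K = (⅘ + K) - K*y = ⅘ + K - K*y)
u(b) = b + b² (u(b) = b² + b = b + b²)
1/u(G(-4/8 - 3/9, -1)) = 1/((⅘ + (-4/8 - 3/9) - 1*(-4/8 - 3/9)*(-1))*(1 + (⅘ + (-4/8 - 3/9) - 1*(-4/8 - 3/9)*(-1)))) = 1/((⅘ + (-4*⅛ - 3*⅑) - 1*(-4*⅛ - 3*⅑)*(-1))*(1 + (⅘ + (-4*⅛ - 3*⅑) - 1*(-4*⅛ - 3*⅑)*(-1)))) = 1/((⅘ + (-½ - ⅓) - 1*(-½ - ⅓)*(-1))*(1 + (⅘ + (-½ - ⅓) - 1*(-½ - ⅓)*(-1)))) = 1/((⅘ - ⅚ - 1*(-⅚)*(-1))*(1 + (⅘ - ⅚ - 1*(-⅚)*(-1)))) = 1/((⅘ - ⅚ - ⅚)*(1 + (⅘ - ⅚ - ⅚))) = 1/(-13*(1 - 13/15)/15) = 1/(-13/15*2/15) = 1/(-26/225) = -225/26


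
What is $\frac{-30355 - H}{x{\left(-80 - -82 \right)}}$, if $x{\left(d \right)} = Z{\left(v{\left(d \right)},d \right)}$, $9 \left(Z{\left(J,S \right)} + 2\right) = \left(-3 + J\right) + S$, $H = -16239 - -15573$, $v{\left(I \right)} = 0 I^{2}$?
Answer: $\frac{267201}{19} \approx 14063.0$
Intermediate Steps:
$v{\left(I \right)} = 0$
$H = -666$ ($H = -16239 + 15573 = -666$)
$Z{\left(J,S \right)} = - \frac{7}{3} + \frac{J}{9} + \frac{S}{9}$ ($Z{\left(J,S \right)} = -2 + \frac{\left(-3 + J\right) + S}{9} = -2 + \frac{-3 + J + S}{9} = -2 + \left(- \frac{1}{3} + \frac{J}{9} + \frac{S}{9}\right) = - \frac{7}{3} + \frac{J}{9} + \frac{S}{9}$)
$x{\left(d \right)} = - \frac{7}{3} + \frac{d}{9}$ ($x{\left(d \right)} = - \frac{7}{3} + \frac{1}{9} \cdot 0 + \frac{d}{9} = - \frac{7}{3} + 0 + \frac{d}{9} = - \frac{7}{3} + \frac{d}{9}$)
$\frac{-30355 - H}{x{\left(-80 - -82 \right)}} = \frac{-30355 - -666}{- \frac{7}{3} + \frac{-80 - -82}{9}} = \frac{-30355 + 666}{- \frac{7}{3} + \frac{-80 + 82}{9}} = - \frac{29689}{- \frac{7}{3} + \frac{1}{9} \cdot 2} = - \frac{29689}{- \frac{7}{3} + \frac{2}{9}} = - \frac{29689}{- \frac{19}{9}} = \left(-29689\right) \left(- \frac{9}{19}\right) = \frac{267201}{19}$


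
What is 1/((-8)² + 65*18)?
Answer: 1/1234 ≈ 0.00081037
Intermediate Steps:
1/((-8)² + 65*18) = 1/(64 + 1170) = 1/1234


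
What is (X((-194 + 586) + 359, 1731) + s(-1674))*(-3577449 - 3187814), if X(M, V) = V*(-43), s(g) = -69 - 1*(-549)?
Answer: 500311494639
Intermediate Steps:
s(g) = 480 (s(g) = -69 + 549 = 480)
X(M, V) = -43*V
(X((-194 + 586) + 359, 1731) + s(-1674))*(-3577449 - 3187814) = (-43*1731 + 480)*(-3577449 - 3187814) = (-74433 + 480)*(-6765263) = -73953*(-6765263) = 500311494639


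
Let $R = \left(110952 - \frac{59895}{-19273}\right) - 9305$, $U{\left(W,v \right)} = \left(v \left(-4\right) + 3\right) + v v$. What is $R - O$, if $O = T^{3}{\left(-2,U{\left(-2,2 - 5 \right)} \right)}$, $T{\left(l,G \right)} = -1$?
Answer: $\frac{1959121799}{19273} \approx 1.0165 \cdot 10^{5}$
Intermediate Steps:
$U{\left(W,v \right)} = 3 + v^{2} - 4 v$ ($U{\left(W,v \right)} = \left(- 4 v + 3\right) + v^{2} = \left(3 - 4 v\right) + v^{2} = 3 + v^{2} - 4 v$)
$R = \frac{1959102526}{19273}$ ($R = \left(110952 - - \frac{59895}{19273}\right) - 9305 = \left(110952 + \frac{59895}{19273}\right) - 9305 = \frac{2138437791}{19273} - 9305 = \frac{1959102526}{19273} \approx 1.0165 \cdot 10^{5}$)
$O = -1$ ($O = \left(-1\right)^{3} = -1$)
$R - O = \frac{1959102526}{19273} - -1 = \frac{1959102526}{19273} + 1 = \frac{1959121799}{19273}$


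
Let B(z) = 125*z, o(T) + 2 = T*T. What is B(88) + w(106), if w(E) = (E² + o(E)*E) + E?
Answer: 1213146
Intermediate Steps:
o(T) = -2 + T² (o(T) = -2 + T*T = -2 + T²)
w(E) = E + E² + E*(-2 + E²) (w(E) = (E² + (-2 + E²)*E) + E = (E² + E*(-2 + E²)) + E = E + E² + E*(-2 + E²))
B(88) + w(106) = 125*88 + 106*(-1 + 106 + 106²) = 11000 + 106*(-1 + 106 + 11236) = 11000 + 106*11341 = 11000 + 1202146 = 1213146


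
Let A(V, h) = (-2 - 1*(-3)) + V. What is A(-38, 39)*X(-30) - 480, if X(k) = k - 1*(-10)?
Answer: 260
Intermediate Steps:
A(V, h) = 1 + V (A(V, h) = (-2 + 3) + V = 1 + V)
X(k) = 10 + k (X(k) = k + 10 = 10 + k)
A(-38, 39)*X(-30) - 480 = (1 - 38)*(10 - 30) - 480 = -37*(-20) - 480 = 740 - 480 = 260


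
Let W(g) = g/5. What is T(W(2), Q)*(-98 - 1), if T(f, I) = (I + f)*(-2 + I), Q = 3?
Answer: -1683/5 ≈ -336.60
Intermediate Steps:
W(g) = g/5 (W(g) = g*(⅕) = g/5)
T(f, I) = (-2 + I)*(I + f)
T(W(2), Q)*(-98 - 1) = (3² - 2*3 - 2*2/5 + 3*((⅕)*2))*(-98 - 1) = (9 - 6 - 2*⅖ + 3*(⅖))*(-99) = (9 - 6 - ⅘ + 6/5)*(-99) = (17/5)*(-99) = -1683/5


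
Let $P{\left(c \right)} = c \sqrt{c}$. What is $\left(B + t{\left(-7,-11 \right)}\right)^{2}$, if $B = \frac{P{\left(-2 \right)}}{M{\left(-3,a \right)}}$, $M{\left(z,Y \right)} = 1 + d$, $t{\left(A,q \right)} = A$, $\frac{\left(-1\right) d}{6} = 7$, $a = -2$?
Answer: $\frac{82361}{1681} - \frac{28 i \sqrt{2}}{41} \approx 48.995 - 0.9658 i$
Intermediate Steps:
$d = -42$ ($d = \left(-6\right) 7 = -42$)
$P{\left(c \right)} = c^{\frac{3}{2}}$
$M{\left(z,Y \right)} = -41$ ($M{\left(z,Y \right)} = 1 - 42 = -41$)
$B = \frac{2 i \sqrt{2}}{41}$ ($B = \frac{\left(-2\right)^{\frac{3}{2}}}{-41} = - 2 i \sqrt{2} \left(- \frac{1}{41}\right) = \frac{2 i \sqrt{2}}{41} \approx 0.068986 i$)
$\left(B + t{\left(-7,-11 \right)}\right)^{2} = \left(\frac{2 i \sqrt{2}}{41} - 7\right)^{2} = \left(-7 + \frac{2 i \sqrt{2}}{41}\right)^{2}$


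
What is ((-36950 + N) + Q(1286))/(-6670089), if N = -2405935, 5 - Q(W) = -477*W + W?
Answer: 203416/741121 ≈ 0.27447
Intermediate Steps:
Q(W) = 5 + 476*W (Q(W) = 5 - (-477*W + W) = 5 - (-476)*W = 5 + 476*W)
((-36950 + N) + Q(1286))/(-6670089) = ((-36950 - 2405935) + (5 + 476*1286))/(-6670089) = (-2442885 + (5 + 612136))*(-1/6670089) = (-2442885 + 612141)*(-1/6670089) = -1830744*(-1/6670089) = 203416/741121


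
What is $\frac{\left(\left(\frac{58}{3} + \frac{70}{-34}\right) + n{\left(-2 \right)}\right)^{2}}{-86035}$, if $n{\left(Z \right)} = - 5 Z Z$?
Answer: $- \frac{19321}{223777035} \approx -8.634 \cdot 10^{-5}$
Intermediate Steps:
$n{\left(Z \right)} = - 5 Z^{2}$
$\frac{\left(\left(\frac{58}{3} + \frac{70}{-34}\right) + n{\left(-2 \right)}\right)^{2}}{-86035} = \frac{\left(\left(\frac{58}{3} + \frac{70}{-34}\right) - 5 \left(-2\right)^{2}\right)^{2}}{-86035} = \left(\left(58 \cdot \frac{1}{3} + 70 \left(- \frac{1}{34}\right)\right) - 20\right)^{2} \left(- \frac{1}{86035}\right) = \left(\left(\frac{58}{3} - \frac{35}{17}\right) - 20\right)^{2} \left(- \frac{1}{86035}\right) = \left(\frac{881}{51} - 20\right)^{2} \left(- \frac{1}{86035}\right) = \left(- \frac{139}{51}\right)^{2} \left(- \frac{1}{86035}\right) = \frac{19321}{2601} \left(- \frac{1}{86035}\right) = - \frac{19321}{223777035}$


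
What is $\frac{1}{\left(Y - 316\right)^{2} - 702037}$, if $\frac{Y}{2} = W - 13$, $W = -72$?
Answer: $- \frac{1}{465841} \approx -2.1467 \cdot 10^{-6}$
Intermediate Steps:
$Y = -170$ ($Y = 2 \left(-72 - 13\right) = 2 \left(-85\right) = -170$)
$\frac{1}{\left(Y - 316\right)^{2} - 702037} = \frac{1}{\left(-170 - 316\right)^{2} - 702037} = \frac{1}{\left(-486\right)^{2} - 702037} = \frac{1}{236196 - 702037} = \frac{1}{-465841} = - \frac{1}{465841}$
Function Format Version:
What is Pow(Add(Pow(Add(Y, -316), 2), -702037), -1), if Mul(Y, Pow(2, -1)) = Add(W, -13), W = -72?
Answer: Rational(-1, 465841) ≈ -2.1467e-6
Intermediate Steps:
Y = -170 (Y = Mul(2, Add(-72, -13)) = Mul(2, -85) = -170)
Pow(Add(Pow(Add(Y, -316), 2), -702037), -1) = Pow(Add(Pow(Add(-170, -316), 2), -702037), -1) = Pow(Add(Pow(-486, 2), -702037), -1) = Pow(Add(236196, -702037), -1) = Pow(-465841, -1) = Rational(-1, 465841)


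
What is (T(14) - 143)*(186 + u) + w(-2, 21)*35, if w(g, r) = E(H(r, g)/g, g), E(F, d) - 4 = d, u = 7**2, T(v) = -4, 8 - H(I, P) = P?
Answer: -34475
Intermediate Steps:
H(I, P) = 8 - P
u = 49
E(F, d) = 4 + d
w(g, r) = 4 + g
(T(14) - 143)*(186 + u) + w(-2, 21)*35 = (-4 - 143)*(186 + 49) + (4 - 2)*35 = -147*235 + 2*35 = -34545 + 70 = -34475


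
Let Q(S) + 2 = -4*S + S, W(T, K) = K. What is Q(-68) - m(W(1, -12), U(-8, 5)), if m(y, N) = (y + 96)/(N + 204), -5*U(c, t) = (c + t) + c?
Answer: 207842/1031 ≈ 201.59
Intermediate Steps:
U(c, t) = -2*c/5 - t/5 (U(c, t) = -((c + t) + c)/5 = -(t + 2*c)/5 = -2*c/5 - t/5)
m(y, N) = (96 + y)/(204 + N)
Q(S) = -2 - 3*S (Q(S) = -2 + (-4*S + S) = -2 - 3*S)
Q(-68) - m(W(1, -12), U(-8, 5)) = (-2 - 3*(-68)) - (96 - 12)/(204 + (-2/5*(-8) - 1/5*5)) = (-2 + 204) - 84/(204 + (16/5 - 1)) = 202 - 84/(204 + 11/5) = 202 - 84/1031/5 = 202 - 5*84/1031 = 202 - 1*420/1031 = 202 - 420/1031 = 207842/1031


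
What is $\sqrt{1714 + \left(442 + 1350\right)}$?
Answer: $\sqrt{3506} \approx 59.211$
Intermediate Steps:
$\sqrt{1714 + \left(442 + 1350\right)} = \sqrt{1714 + 1792} = \sqrt{3506}$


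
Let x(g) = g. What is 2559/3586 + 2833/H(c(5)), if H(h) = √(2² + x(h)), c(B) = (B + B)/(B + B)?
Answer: 2559/3586 + 2833*√5/5 ≈ 1267.7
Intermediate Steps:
c(B) = 1 (c(B) = (2*B)/((2*B)) = (2*B)*(1/(2*B)) = 1)
H(h) = √(4 + h) (H(h) = √(2² + h) = √(4 + h))
2559/3586 + 2833/H(c(5)) = 2559/3586 + 2833/(√(4 + 1)) = 2559*(1/3586) + 2833/(√5) = 2559/3586 + 2833*(√5/5) = 2559/3586 + 2833*√5/5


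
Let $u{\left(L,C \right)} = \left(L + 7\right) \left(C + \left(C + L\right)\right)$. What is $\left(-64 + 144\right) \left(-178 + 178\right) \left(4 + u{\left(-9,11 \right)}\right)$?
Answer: $0$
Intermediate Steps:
$u{\left(L,C \right)} = \left(7 + L\right) \left(L + 2 C\right)$
$\left(-64 + 144\right) \left(-178 + 178\right) \left(4 + u{\left(-9,11 \right)}\right) = \left(-64 + 144\right) \left(-178 + 178\right) \left(4 + \left(\left(-9\right)^{2} + 7 \left(-9\right) + 14 \cdot 11 + 2 \cdot 11 \left(-9\right)\right)\right) = 80 \cdot 0 \left(4 + \left(81 - 63 + 154 - 198\right)\right) = 0 \left(4 - 26\right) = 0 \left(-22\right) = 0$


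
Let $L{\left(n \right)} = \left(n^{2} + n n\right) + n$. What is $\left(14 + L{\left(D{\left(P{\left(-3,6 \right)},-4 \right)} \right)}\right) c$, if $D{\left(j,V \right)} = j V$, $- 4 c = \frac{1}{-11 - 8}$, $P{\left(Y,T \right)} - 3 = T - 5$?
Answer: $\frac{255}{38} \approx 6.7105$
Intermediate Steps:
$P{\left(Y,T \right)} = -2 + T$ ($P{\left(Y,T \right)} = 3 + \left(T - 5\right) = 3 + \left(-5 + T\right) = -2 + T$)
$c = \frac{1}{76}$ ($c = - \frac{1}{4 \left(-11 - 8\right)} = - \frac{1}{4 \left(-19\right)} = \left(- \frac{1}{4}\right) \left(- \frac{1}{19}\right) = \frac{1}{76} \approx 0.013158$)
$D{\left(j,V \right)} = V j$
$L{\left(n \right)} = n + 2 n^{2}$ ($L{\left(n \right)} = \left(n^{2} + n^{2}\right) + n = 2 n^{2} + n = n + 2 n^{2}$)
$\left(14 + L{\left(D{\left(P{\left(-3,6 \right)},-4 \right)} \right)}\right) c = \left(14 + - 4 \left(-2 + 6\right) \left(1 + 2 \left(- 4 \left(-2 + 6\right)\right)\right)\right) \frac{1}{76} = \left(14 + \left(-4\right) 4 \left(1 + 2 \left(\left(-4\right) 4\right)\right)\right) \frac{1}{76} = \left(14 - 16 \left(1 + 2 \left(-16\right)\right)\right) \frac{1}{76} = \left(14 - 16 \left(1 - 32\right)\right) \frac{1}{76} = \left(14 - -496\right) \frac{1}{76} = \left(14 + 496\right) \frac{1}{76} = 510 \cdot \frac{1}{76} = \frac{255}{38}$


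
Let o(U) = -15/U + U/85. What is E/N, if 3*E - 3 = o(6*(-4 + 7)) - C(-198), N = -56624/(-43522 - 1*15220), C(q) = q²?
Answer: -587209321817/43317360 ≈ -13556.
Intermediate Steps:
o(U) = -15/U + U/85 (o(U) = -15/U + U*(1/85) = -15/U + U/85)
N = 28312/29371 (N = -56624/(-43522 - 15220) = -56624/(-58742) = -56624*(-1/58742) = 28312/29371 ≈ 0.96394)
E = -19992827/1530 (E = 1 + ((-15*1/(6*(-4 + 7)) + (6*(-4 + 7))/85) - 1*(-198)²)/3 = 1 + ((-15/(6*3) + (6*3)/85) - 1*39204)/3 = 1 + ((-15/18 + (1/85)*18) - 39204)/3 = 1 + ((-15*1/18 + 18/85) - 39204)/3 = 1 + ((-⅚ + 18/85) - 39204)/3 = 1 + (-317/510 - 39204)/3 = 1 + (⅓)*(-19994357/510) = 1 - 19994357/1530 = -19992827/1530 ≈ -13067.)
E/N = -19992827/(1530*28312/29371) = -19992827/1530*29371/28312 = -587209321817/43317360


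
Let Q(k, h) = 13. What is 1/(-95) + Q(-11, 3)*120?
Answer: 148199/95 ≈ 1560.0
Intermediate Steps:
1/(-95) + Q(-11, 3)*120 = 1/(-95) + 13*120 = -1/95 + 1560 = 148199/95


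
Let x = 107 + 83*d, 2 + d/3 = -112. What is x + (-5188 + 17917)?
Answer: -15550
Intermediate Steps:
d = -342 (d = -6 + 3*(-112) = -6 - 336 = -342)
x = -28279 (x = 107 + 83*(-342) = 107 - 28386 = -28279)
x + (-5188 + 17917) = -28279 + (-5188 + 17917) = -28279 + 12729 = -15550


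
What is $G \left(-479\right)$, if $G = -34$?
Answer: $16286$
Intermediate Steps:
$G \left(-479\right) = \left(-34\right) \left(-479\right) = 16286$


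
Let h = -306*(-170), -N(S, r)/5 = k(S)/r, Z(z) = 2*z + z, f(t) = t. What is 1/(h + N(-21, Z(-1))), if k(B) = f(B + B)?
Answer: 1/51950 ≈ 1.9249e-5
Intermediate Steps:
Z(z) = 3*z
k(B) = 2*B (k(B) = B + B = 2*B)
N(S, r) = -10*S/r (N(S, r) = -5*2*S/r = -10*S/r)
h = 52020
1/(h + N(-21, Z(-1))) = 1/(52020 - 10*(-21)/3*(-1)) = 1/(52020 - 10*(-21)/(-3)) = 1/(52020 - 10*(-21)*(-1/3)) = 1/(52020 - 70) = 1/51950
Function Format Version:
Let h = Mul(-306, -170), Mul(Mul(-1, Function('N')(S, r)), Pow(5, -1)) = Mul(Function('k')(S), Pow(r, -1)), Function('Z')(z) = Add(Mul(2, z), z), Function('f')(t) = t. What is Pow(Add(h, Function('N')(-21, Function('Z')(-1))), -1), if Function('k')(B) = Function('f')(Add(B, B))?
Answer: Rational(1, 51950) ≈ 1.9249e-5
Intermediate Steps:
Function('Z')(z) = Mul(3, z)
Function('k')(B) = Mul(2, B) (Function('k')(B) = Add(B, B) = Mul(2, B))
Function('N')(S, r) = Mul(-10, S, Pow(r, -1)) (Function('N')(S, r) = Mul(-5, Mul(Mul(2, S), Pow(r, -1))) = Mul(-5, Mul(2, S, Pow(r, -1))) = Mul(-10, S, Pow(r, -1)))
h = 52020
Pow(Add(h, Function('N')(-21, Function('Z')(-1))), -1) = Pow(Add(52020, Mul(-10, -21, Pow(Mul(3, -1), -1))), -1) = Pow(Add(52020, Mul(-10, -21, Pow(-3, -1))), -1) = Pow(Add(52020, Mul(-10, -21, Rational(-1, 3))), -1) = Pow(Add(52020, -70), -1) = Pow(51950, -1) = Rational(1, 51950)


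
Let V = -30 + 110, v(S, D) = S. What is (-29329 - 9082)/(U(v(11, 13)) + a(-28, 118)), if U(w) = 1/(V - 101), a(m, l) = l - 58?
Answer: -806631/1259 ≈ -640.69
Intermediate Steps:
V = 80
a(m, l) = -58 + l
U(w) = -1/21 (U(w) = 1/(80 - 101) = 1/(-21) = -1/21)
(-29329 - 9082)/(U(v(11, 13)) + a(-28, 118)) = (-29329 - 9082)/(-1/21 + (-58 + 118)) = -38411/(-1/21 + 60) = -38411/1259/21 = -38411*21/1259 = -806631/1259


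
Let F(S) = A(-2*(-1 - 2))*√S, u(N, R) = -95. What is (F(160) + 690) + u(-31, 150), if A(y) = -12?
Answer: 595 - 48*√10 ≈ 443.21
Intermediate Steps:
F(S) = -12*√S
(F(160) + 690) + u(-31, 150) = (-48*√10 + 690) - 95 = (690 - 48*√10) - 95 = 595 - 48*√10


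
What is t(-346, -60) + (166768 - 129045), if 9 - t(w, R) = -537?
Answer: 38269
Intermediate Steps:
t(w, R) = 546 (t(w, R) = 9 - 1*(-537) = 9 + 537 = 546)
t(-346, -60) + (166768 - 129045) = 546 + (166768 - 129045) = 546 + 37723 = 38269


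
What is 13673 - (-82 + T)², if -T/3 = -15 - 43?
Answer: 5209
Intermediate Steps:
T = 174 (T = -3*(-15 - 43) = -3*(-58) = 174)
13673 - (-82 + T)² = 13673 - (-82 + 174)² = 13673 - 1*92² = 13673 - 1*8464 = 13673 - 8464 = 5209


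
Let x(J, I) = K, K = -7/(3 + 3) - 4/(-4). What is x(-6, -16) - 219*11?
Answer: -14455/6 ≈ -2409.2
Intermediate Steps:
K = -1/6 (K = -7/6 - 4*(-1/4) = -7*1/6 + 1 = -7/6 + 1 = -1/6 ≈ -0.16667)
x(J, I) = -1/6
x(-6, -16) - 219*11 = -1/6 - 219*11 = -1/6 - 2409 = -14455/6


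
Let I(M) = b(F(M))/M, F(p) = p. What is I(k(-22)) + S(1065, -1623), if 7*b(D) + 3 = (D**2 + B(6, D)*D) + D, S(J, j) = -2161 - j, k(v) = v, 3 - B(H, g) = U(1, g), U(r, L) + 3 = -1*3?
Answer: -83113/154 ≈ -539.69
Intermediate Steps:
U(r, L) = -6 (U(r, L) = -3 - 1*3 = -3 - 3 = -6)
B(H, g) = 9 (B(H, g) = 3 - 1*(-6) = 3 + 6 = 9)
b(D) = -3/7 + D**2/7 + 10*D/7 (b(D) = -3/7 + ((D**2 + 9*D) + D)/7 = -3/7 + (D**2 + 10*D)/7 = -3/7 + (D**2/7 + 10*D/7) = -3/7 + D**2/7 + 10*D/7)
I(M) = (-3/7 + M**2/7 + 10*M/7)/M
I(k(-22)) + S(1065, -1623) = (1/7)*(-3 + (-22)**2 + 10*(-22))/(-22) + (-2161 - 1*(-1623)) = (1/7)*(-1/22)*(-3 + 484 - 220) + (-2161 + 1623) = (1/7)*(-1/22)*261 - 538 = -261/154 - 538 = -83113/154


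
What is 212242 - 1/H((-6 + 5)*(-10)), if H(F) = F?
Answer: 2122419/10 ≈ 2.1224e+5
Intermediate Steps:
212242 - 1/H((-6 + 5)*(-10)) = 212242 - 1/((-6 + 5)*(-10)) = 212242 - 1/((-1*(-10))) = 212242 - 1/10 = 212242 - 1*⅒ = 212242 - ⅒ = 2122419/10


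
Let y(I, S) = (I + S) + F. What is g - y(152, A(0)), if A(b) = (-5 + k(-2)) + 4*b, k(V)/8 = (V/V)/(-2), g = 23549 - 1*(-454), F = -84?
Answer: 23944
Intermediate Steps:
g = 24003 (g = 23549 + 454 = 24003)
k(V) = -4 (k(V) = 8*((V/V)/(-2)) = 8*(1*(-1/2)) = 8*(-1/2) = -4)
A(b) = -9 + 4*b (A(b) = (-5 - 4) + 4*b = -9 + 4*b)
y(I, S) = -84 + I + S (y(I, S) = (I + S) - 84 = -84 + I + S)
g - y(152, A(0)) = 24003 - (-84 + 152 + (-9 + 4*0)) = 24003 - (-84 + 152 + (-9 + 0)) = 24003 - (-84 + 152 - 9) = 24003 - 1*59 = 24003 - 59 = 23944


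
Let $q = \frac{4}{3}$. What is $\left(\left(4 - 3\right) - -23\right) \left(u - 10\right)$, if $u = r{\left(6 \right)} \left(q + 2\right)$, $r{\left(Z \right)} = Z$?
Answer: $240$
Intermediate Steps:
$q = \frac{4}{3}$ ($q = 4 \cdot \frac{1}{3} = \frac{4}{3} \approx 1.3333$)
$u = 20$ ($u = 6 \left(\frac{4}{3} + 2\right) = 6 \cdot \frac{10}{3} = 20$)
$\left(\left(4 - 3\right) - -23\right) \left(u - 10\right) = \left(\left(4 - 3\right) - -23\right) \left(20 - 10\right) = \left(\left(4 - 3\right) + 23\right) 10 = \left(1 + 23\right) 10 = 24 \cdot 10 = 240$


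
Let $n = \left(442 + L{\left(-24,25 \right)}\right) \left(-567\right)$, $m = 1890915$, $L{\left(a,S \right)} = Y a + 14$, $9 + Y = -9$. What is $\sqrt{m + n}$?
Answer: $\sqrt{1387419} \approx 1177.9$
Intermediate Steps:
$Y = -18$ ($Y = -9 - 9 = -18$)
$L{\left(a,S \right)} = 14 - 18 a$ ($L{\left(a,S \right)} = - 18 a + 14 = 14 - 18 a$)
$n = -503496$ ($n = \left(442 + \left(14 - -432\right)\right) \left(-567\right) = \left(442 + \left(14 + 432\right)\right) \left(-567\right) = \left(442 + 446\right) \left(-567\right) = 888 \left(-567\right) = -503496$)
$\sqrt{m + n} = \sqrt{1890915 - 503496} = \sqrt{1387419}$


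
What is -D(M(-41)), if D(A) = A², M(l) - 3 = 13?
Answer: -256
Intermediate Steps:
M(l) = 16 (M(l) = 3 + 13 = 16)
-D(M(-41)) = -1*16² = -1*256 = -256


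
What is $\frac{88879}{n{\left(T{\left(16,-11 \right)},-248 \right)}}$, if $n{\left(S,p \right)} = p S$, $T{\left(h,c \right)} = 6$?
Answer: $- \frac{88879}{1488} \approx -59.731$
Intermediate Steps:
$n{\left(S,p \right)} = S p$
$\frac{88879}{n{\left(T{\left(16,-11 \right)},-248 \right)}} = \frac{88879}{6 \left(-248\right)} = \frac{88879}{-1488} = 88879 \left(- \frac{1}{1488}\right) = - \frac{88879}{1488}$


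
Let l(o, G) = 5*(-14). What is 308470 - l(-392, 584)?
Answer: 308540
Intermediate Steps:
l(o, G) = -70
308470 - l(-392, 584) = 308470 - 1*(-70) = 308470 + 70 = 308540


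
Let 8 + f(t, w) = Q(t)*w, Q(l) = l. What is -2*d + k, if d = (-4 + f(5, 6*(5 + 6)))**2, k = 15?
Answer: -202233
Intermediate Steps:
f(t, w) = -8 + t*w
d = 101124 (d = (-4 + (-8 + 5*(6*(5 + 6))))**2 = (-4 + (-8 + 5*(6*11)))**2 = (-4 + (-8 + 5*66))**2 = (-4 + (-8 + 330))**2 = (-4 + 322)**2 = 318**2 = 101124)
-2*d + k = -2*101124 + 15 = -202248 + 15 = -202233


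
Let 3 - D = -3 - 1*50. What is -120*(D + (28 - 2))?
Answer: -9840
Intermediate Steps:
D = 56 (D = 3 - (-3 - 1*50) = 3 - (-3 - 50) = 3 - 1*(-53) = 3 + 53 = 56)
-120*(D + (28 - 2)) = -120*(56 + (28 - 2)) = -120*(56 + 26) = -120*82 = -9840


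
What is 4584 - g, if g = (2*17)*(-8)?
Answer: 4856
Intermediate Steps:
g = -272 (g = 34*(-8) = -272)
4584 - g = 4584 - 1*(-272) = 4584 + 272 = 4856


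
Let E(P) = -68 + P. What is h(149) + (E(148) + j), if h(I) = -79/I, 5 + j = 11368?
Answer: 1704928/149 ≈ 11442.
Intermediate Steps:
j = 11363 (j = -5 + 11368 = 11363)
h(149) + (E(148) + j) = -79/149 + ((-68 + 148) + 11363) = -79*1/149 + (80 + 11363) = -79/149 + 11443 = 1704928/149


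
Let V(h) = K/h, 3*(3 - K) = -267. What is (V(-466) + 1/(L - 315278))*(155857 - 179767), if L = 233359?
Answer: 90105002370/19087127 ≈ 4720.7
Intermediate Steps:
K = 92 (K = 3 - ⅓*(-267) = 3 + 89 = 92)
V(h) = 92/h
(V(-466) + 1/(L - 315278))*(155857 - 179767) = (92/(-466) + 1/(233359 - 315278))*(155857 - 179767) = (92*(-1/466) + 1/(-81919))*(-23910) = (-46/233 - 1/81919)*(-23910) = -3768507/19087127*(-23910) = 90105002370/19087127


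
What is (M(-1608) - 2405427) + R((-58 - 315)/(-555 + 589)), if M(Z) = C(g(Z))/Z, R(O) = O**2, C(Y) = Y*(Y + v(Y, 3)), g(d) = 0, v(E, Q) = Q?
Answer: -2780534483/1156 ≈ -2.4053e+6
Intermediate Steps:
C(Y) = Y*(3 + Y) (C(Y) = Y*(Y + 3) = Y*(3 + Y))
M(Z) = 0 (M(Z) = (0*(3 + 0))/Z = (0*3)/Z = 0/Z = 0)
(M(-1608) - 2405427) + R((-58 - 315)/(-555 + 589)) = (0 - 2405427) + ((-58 - 315)/(-555 + 589))**2 = -2405427 + (-373/34)**2 = -2405427 + 139129/1156 = -2780534483/1156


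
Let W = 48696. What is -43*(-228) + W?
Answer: 58500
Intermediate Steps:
-43*(-228) + W = -43*(-228) + 48696 = 9804 + 48696 = 58500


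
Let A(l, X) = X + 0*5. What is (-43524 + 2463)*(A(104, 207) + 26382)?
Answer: -1091770929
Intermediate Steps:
A(l, X) = X (A(l, X) = X + 0 = X)
(-43524 + 2463)*(A(104, 207) + 26382) = (-43524 + 2463)*(207 + 26382) = -41061*26589 = -1091770929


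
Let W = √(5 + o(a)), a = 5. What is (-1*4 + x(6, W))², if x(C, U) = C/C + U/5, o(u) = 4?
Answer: 144/25 ≈ 5.7600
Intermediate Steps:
W = 3 (W = √(5 + 4) = √9 = 3)
x(C, U) = 1 + U/5 (x(C, U) = 1 + U*(⅕) = 1 + U/5)
(-1*4 + x(6, W))² = (-1*4 + (1 + (⅕)*3))² = (-4 + (1 + ⅗))² = (-4 + 8/5)² = (-12/5)² = 144/25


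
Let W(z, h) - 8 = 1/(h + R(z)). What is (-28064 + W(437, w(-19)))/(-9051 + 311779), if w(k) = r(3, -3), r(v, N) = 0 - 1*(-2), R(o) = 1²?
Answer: -84167/908184 ≈ -0.092676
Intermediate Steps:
R(o) = 1
r(v, N) = 2 (r(v, N) = 0 + 2 = 2)
w(k) = 2
W(z, h) = 8 + 1/(1 + h) (W(z, h) = 8 + 1/(h + 1) = 8 + 1/(1 + h))
(-28064 + W(437, w(-19)))/(-9051 + 311779) = (-28064 + (9 + 8*2)/(1 + 2))/(-9051 + 311779) = (-28064 + (9 + 16)/3)/302728 = (-28064 + (⅓)*25)*(1/302728) = (-28064 + 25/3)*(1/302728) = -84167/3*1/302728 = -84167/908184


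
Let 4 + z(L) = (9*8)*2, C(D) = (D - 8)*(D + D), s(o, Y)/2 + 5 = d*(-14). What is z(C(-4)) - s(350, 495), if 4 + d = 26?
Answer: 766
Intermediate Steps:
d = 22 (d = -4 + 26 = 22)
s(o, Y) = -626 (s(o, Y) = -10 + 2*(22*(-14)) = -10 + 2*(-308) = -10 - 616 = -626)
C(D) = 2*D*(-8 + D) (C(D) = (-8 + D)*(2*D) = 2*D*(-8 + D))
z(L) = 140 (z(L) = -4 + (9*8)*2 = -4 + 72*2 = -4 + 144 = 140)
z(C(-4)) - s(350, 495) = 140 - 1*(-626) = 140 + 626 = 766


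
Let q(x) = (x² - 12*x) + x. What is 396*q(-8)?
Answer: 60192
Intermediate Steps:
q(x) = x² - 11*x
396*q(-8) = 396*(-8*(-11 - 8)) = 396*(-8*(-19)) = 396*152 = 60192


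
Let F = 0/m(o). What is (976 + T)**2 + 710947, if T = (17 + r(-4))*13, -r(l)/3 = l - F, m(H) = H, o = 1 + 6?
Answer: 2541556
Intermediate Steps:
o = 7
F = 0 (F = 0/7 = 0*(1/7) = 0)
r(l) = -3*l (r(l) = -3*(l - 1*0) = -3*(l + 0) = -3*l)
T = 377 (T = (17 - 3*(-4))*13 = (17 + 12)*13 = 29*13 = 377)
(976 + T)**2 + 710947 = (976 + 377)**2 + 710947 = 1353**2 + 710947 = 1830609 + 710947 = 2541556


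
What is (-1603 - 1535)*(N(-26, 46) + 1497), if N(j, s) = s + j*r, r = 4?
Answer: -4515582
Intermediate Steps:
N(j, s) = s + 4*j (N(j, s) = s + j*4 = s + 4*j)
(-1603 - 1535)*(N(-26, 46) + 1497) = (-1603 - 1535)*((46 + 4*(-26)) + 1497) = -3138*((46 - 104) + 1497) = -3138*(-58 + 1497) = -3138*1439 = -4515582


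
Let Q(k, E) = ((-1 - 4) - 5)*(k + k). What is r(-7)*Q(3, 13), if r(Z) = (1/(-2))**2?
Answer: -15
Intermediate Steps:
r(Z) = 1/4 (r(Z) = (1*(-1/2))**2 = (-1/2)**2 = 1/4)
Q(k, E) = -20*k (Q(k, E) = (-5 - 5)*(2*k) = -20*k)
r(-7)*Q(3, 13) = (-20*3)/4 = (1/4)*(-60) = -15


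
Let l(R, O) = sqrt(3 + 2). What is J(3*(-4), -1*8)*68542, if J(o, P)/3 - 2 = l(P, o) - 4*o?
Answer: 10281300 + 205626*sqrt(5) ≈ 1.0741e+7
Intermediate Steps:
l(R, O) = sqrt(5)
J(o, P) = 6 - 12*o + 3*sqrt(5) (J(o, P) = 6 + 3*(sqrt(5) - 4*o) = 6 + (-12*o + 3*sqrt(5)) = 6 - 12*o + 3*sqrt(5))
J(3*(-4), -1*8)*68542 = (6 - 36*(-4) + 3*sqrt(5))*68542 = (6 - 12*(-12) + 3*sqrt(5))*68542 = (6 + 144 + 3*sqrt(5))*68542 = (150 + 3*sqrt(5))*68542 = 10281300 + 205626*sqrt(5)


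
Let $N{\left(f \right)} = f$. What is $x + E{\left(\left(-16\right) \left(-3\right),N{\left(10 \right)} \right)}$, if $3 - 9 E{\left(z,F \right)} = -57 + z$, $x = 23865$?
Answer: $\frac{71599}{3} \approx 23866.0$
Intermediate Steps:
$E{\left(z,F \right)} = \frac{20}{3} - \frac{z}{9}$ ($E{\left(z,F \right)} = \frac{1}{3} - \frac{-57 + z}{9} = \frac{1}{3} - \left(- \frac{19}{3} + \frac{z}{9}\right) = \frac{20}{3} - \frac{z}{9}$)
$x + E{\left(\left(-16\right) \left(-3\right),N{\left(10 \right)} \right)} = 23865 + \left(\frac{20}{3} - \frac{\left(-16\right) \left(-3\right)}{9}\right) = 23865 + \left(\frac{20}{3} - \frac{16}{3}\right) = 23865 + \frac{4}{3} = \frac{71599}{3}$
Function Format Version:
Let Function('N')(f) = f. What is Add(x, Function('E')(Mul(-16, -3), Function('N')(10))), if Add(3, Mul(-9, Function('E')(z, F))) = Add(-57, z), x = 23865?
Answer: Rational(71599, 3) ≈ 23866.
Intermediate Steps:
Function('E')(z, F) = Add(Rational(20, 3), Mul(Rational(-1, 9), z)) (Function('E')(z, F) = Add(Rational(1, 3), Mul(Rational(-1, 9), Add(-57, z))) = Add(Rational(1, 3), Add(Rational(19, 3), Mul(Rational(-1, 9), z))) = Add(Rational(20, 3), Mul(Rational(-1, 9), z)))
Add(x, Function('E')(Mul(-16, -3), Function('N')(10))) = Add(23865, Add(Rational(20, 3), Mul(Rational(-1, 9), Mul(-16, -3)))) = Add(23865, Add(Rational(20, 3), Mul(Rational(-1, 9), 48))) = Add(23865, Add(Rational(20, 3), Rational(-16, 3))) = Add(23865, Rational(4, 3)) = Rational(71599, 3)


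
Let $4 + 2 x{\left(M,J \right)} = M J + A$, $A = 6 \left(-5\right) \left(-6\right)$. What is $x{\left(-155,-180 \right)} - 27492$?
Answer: $-13454$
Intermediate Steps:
$A = 180$ ($A = \left(-30\right) \left(-6\right) = 180$)
$x{\left(M,J \right)} = 88 + \frac{J M}{2}$ ($x{\left(M,J \right)} = -2 + \frac{M J + 180}{2} = -2 + \frac{J M + 180}{2} = -2 + \frac{180 + J M}{2} = -2 + \left(90 + \frac{J M}{2}\right) = 88 + \frac{J M}{2}$)
$x{\left(-155,-180 \right)} - 27492 = \left(88 + \frac{1}{2} \left(-180\right) \left(-155\right)\right) - 27492 = \left(88 + 13950\right) - 27492 = 14038 - 27492 = -13454$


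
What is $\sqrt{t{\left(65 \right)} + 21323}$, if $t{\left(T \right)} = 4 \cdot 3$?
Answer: $\sqrt{21335} \approx 146.06$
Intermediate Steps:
$t{\left(T \right)} = 12$
$\sqrt{t{\left(65 \right)} + 21323} = \sqrt{12 + 21323} = \sqrt{21335}$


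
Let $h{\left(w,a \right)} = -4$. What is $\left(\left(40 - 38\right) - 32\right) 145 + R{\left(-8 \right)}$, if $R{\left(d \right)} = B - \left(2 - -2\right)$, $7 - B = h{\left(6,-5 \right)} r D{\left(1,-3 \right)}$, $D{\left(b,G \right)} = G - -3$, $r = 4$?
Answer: $-4347$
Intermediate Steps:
$D{\left(b,G \right)} = 3 + G$ ($D{\left(b,G \right)} = G + 3 = 3 + G$)
$B = 7$ ($B = 7 - \left(-4\right) 4 \left(3 - 3\right) = 7 - \left(-16\right) 0 = 7 - 0 = 7 + 0 = 7$)
$R{\left(d \right)} = 3$ ($R{\left(d \right)} = 7 - \left(2 - -2\right) = 7 - \left(2 + 2\right) = 7 - 4 = 3$)
$\left(\left(40 - 38\right) - 32\right) 145 + R{\left(-8 \right)} = \left(\left(40 - 38\right) - 32\right) 145 + 3 = \left(2 - 32\right) 145 + 3 = \left(-30\right) 145 + 3 = -4350 + 3 = -4347$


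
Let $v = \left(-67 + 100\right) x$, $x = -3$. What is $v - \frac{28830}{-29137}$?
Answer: $- \frac{2855733}{29137} \approx -98.01$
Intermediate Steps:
$v = -99$ ($v = \left(-67 + 100\right) \left(-3\right) = 33 \left(-3\right) = -99$)
$v - \frac{28830}{-29137} = -99 - \frac{28830}{-29137} = -99 - - \frac{28830}{29137} = -99 + \frac{28830}{29137} = - \frac{2855733}{29137}$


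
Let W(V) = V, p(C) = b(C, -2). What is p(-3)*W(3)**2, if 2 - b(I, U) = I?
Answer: 45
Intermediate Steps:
b(I, U) = 2 - I
p(C) = 2 - C
p(-3)*W(3)**2 = (2 - 1*(-3))*3**2 = (2 + 3)*9 = 5*9 = 45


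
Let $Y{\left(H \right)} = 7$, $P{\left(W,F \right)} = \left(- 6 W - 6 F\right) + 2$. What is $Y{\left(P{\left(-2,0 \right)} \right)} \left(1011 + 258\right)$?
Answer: $8883$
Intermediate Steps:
$P{\left(W,F \right)} = 2 - 6 F - 6 W$ ($P{\left(W,F \right)} = \left(- 6 F - 6 W\right) + 2 = 2 - 6 F - 6 W$)
$Y{\left(P{\left(-2,0 \right)} \right)} \left(1011 + 258\right) = 7 \left(1011 + 258\right) = 7 \cdot 1269 = 8883$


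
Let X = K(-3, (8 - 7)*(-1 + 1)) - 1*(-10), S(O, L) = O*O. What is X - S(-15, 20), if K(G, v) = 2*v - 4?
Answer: -219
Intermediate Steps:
S(O, L) = O²
K(G, v) = -4 + 2*v
X = 6 (X = (-4 + 2*((8 - 7)*(-1 + 1))) - 1*(-10) = (-4 + 2*(1*0)) + 10 = (-4 + 2*0) + 10 = (-4 + 0) + 10 = -4 + 10 = 6)
X - S(-15, 20) = 6 - 1*(-15)² = 6 - 1*225 = 6 - 225 = -219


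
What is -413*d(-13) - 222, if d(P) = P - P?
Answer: -222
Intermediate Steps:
d(P) = 0
-413*d(-13) - 222 = -413*0 - 222 = 0 - 222 = -222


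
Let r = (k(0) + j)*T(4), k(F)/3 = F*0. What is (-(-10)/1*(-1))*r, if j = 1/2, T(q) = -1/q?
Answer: 5/4 ≈ 1.2500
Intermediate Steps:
k(F) = 0 (k(F) = 3*(F*0) = 3*0 = 0)
j = ½ (j = 1*(½) = ½ ≈ 0.50000)
r = -⅛ (r = (0 + ½)*(-1/4) = (-1*¼)/2 = (½)*(-¼) = -⅛ ≈ -0.12500)
(-(-10)/1*(-1))*r = (-(-10)/1*(-1))*(-⅛) = (-(-10)*(-1))*(-⅛) = (-5*(-2)*(-1))*(-⅛) = (10*(-1))*(-⅛) = -10*(-⅛) = 5/4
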